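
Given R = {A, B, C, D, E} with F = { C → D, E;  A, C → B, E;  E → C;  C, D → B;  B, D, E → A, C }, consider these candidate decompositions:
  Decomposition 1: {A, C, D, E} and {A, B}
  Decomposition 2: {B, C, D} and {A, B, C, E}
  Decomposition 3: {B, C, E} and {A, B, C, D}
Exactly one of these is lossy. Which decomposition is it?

Decomposition 1

Decomposition 1: common = {A}, closure = {A} → lossy.
Decomposition 2: common = {B, C}, closure = {A, B, C, D, E} → lossless.
Decomposition 3: common = {B, C}, closure = {A, B, C, D, E} → lossless.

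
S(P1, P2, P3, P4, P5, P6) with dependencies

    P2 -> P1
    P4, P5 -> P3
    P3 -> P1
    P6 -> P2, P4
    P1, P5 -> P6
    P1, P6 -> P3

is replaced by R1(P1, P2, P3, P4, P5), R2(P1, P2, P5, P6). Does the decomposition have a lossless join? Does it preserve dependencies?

lossless but not dependency-preserving

Lossless test: (P1, P2, P5)⁺ = {P1, P2, P3, P4, P5, P6}, which contains all of one fragment — lossless.
Dependency preservation: the restricted closure of {P6} across the fragments never reaches {P2, P4}, so P6 → P2, P4 cannot be enforced without a join — not preserved.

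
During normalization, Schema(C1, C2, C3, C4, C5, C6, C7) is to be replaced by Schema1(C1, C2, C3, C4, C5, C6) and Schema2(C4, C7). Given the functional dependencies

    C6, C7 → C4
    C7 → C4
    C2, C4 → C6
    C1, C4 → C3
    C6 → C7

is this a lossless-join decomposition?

No

Common attributes: Schema1 ∩ Schema2 = {C4}.
No dependency enlarges {C4}, so (C4)⁺ = {C4}.
The closure contains neither all of Schema1 = {C1, C2, C3, C4, C5, C6} nor all of Schema2 = {C4, C7}, so the common attributes are not a superkey of either fragment. The join is lossy.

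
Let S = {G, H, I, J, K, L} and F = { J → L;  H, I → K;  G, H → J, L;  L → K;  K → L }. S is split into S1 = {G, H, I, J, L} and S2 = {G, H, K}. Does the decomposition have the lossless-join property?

Yes

Common attributes: S1 ∩ S2 = {G, H}.
Closure of {G, H}: G, H → J, L applies, adding J, L; L → K applies, adding K. So (G, H)⁺ = {G, H, J, K, L}.
This closure contains every attribute of S2, so S1 ∩ S2 → S2. The join is lossless.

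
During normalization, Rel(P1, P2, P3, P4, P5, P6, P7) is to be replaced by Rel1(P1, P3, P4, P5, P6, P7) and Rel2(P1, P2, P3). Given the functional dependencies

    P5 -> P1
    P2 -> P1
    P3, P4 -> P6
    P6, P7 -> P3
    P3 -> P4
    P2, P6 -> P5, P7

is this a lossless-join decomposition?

No

Common attributes: Rel1 ∩ Rel2 = {P1, P3}.
Closure of {P1, P3}: P3 → P4 applies, adding P4; P3, P4 → P6 applies, adding P6. So (P1, P3)⁺ = {P1, P3, P4, P6}.
The closure contains neither all of Rel1 = {P1, P3, P4, P5, P6, P7} nor all of Rel2 = {P1, P2, P3}, so the common attributes are not a superkey of either fragment. The join is lossy.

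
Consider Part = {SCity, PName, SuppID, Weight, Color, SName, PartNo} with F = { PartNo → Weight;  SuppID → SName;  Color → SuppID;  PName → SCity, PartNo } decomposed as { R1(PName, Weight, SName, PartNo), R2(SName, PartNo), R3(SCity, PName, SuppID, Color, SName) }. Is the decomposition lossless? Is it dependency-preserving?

lossless and dependency-preserving

Lossless test (chase): Rows 1 and 2 agree on PartNo; apply PartNo→Weight and equate their Weight entries. Rows 1 and 3 agree on PName; apply PName→SCity, PartNo and equate their SCity, PartNo entries. Rows 1 and 3 agree on PartNo; apply PartNo→Weight and equate their Weight entries. Row 3 is now all distinguished symbols — the join is lossless.
Dependency preservation: PName → SCity, PartNo is not contained in any single fragment, but the restricted closure of its left-hand side across the fragments still reaches the right-hand side; the remaining FDs each lie inside some fragment. All dependencies are preserved.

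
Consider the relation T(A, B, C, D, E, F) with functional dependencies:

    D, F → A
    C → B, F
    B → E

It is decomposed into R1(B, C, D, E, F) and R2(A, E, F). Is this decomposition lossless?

Common attributes: R1 ∩ R2 = {E, F}.
No dependency enlarges {E, F}, so (E, F)⁺ = {E, F}.
The closure contains neither all of R1 = {B, C, D, E, F} nor all of R2 = {A, E, F}, so the common attributes are not a superkey of either fragment. The join is lossy.

No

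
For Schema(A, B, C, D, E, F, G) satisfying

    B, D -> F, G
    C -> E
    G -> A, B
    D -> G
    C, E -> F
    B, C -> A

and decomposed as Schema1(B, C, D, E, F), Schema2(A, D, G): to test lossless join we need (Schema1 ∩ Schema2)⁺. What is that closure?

Schema1 ∩ Schema2 = {D}.
D → G applies, adding G
G → A, B applies, adding A, B
B, D → F, G applies, adding F
Closure: {A, B, D, F, G}.

A, B, D, F, G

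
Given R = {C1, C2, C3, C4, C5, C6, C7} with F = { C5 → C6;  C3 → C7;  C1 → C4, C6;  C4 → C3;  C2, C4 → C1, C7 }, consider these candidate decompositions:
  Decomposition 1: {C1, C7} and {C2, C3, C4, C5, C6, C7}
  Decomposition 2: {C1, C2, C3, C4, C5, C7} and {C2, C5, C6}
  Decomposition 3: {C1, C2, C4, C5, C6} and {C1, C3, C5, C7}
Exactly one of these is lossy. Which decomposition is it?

Decomposition 1: common = {C7}, closure = {C7} → lossy.
Decomposition 2: common = {C2, C5}, closure = {C2, C5, C6} → lossless.
Decomposition 3: common = {C1, C5}, closure = {C1, C3, C4, C5, C6, C7} → lossless.

Decomposition 1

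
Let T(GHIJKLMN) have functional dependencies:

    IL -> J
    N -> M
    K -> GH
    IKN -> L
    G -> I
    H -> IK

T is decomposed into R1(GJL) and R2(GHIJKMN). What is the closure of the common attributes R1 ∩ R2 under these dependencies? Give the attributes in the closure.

R1 ∩ R2 = {GJ}.
G → I applies, adding I
Closure: {GIJ}.

GIJ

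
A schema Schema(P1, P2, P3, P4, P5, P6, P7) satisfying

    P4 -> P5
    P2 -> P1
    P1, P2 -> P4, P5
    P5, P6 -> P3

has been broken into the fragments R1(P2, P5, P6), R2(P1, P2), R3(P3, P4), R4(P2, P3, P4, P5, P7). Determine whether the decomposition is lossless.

No

Chase test. Columns are P1, P2, P3, P4, P5, P6, P7; row i has aⱼ where attribute j ∈ Ri, else bᵢⱼ.
Initial tableau (one row per fragment):
  row 1: b11 a2 b13 b14 a5 a6 b17
  row 2: a1 a2 b23 b24 b25 b26 b27
  row 3: b31 b32 a3 a4 b35 b36 b37
  row 4: b41 a2 a3 a4 a5 b46 a7
Rows 3 and 4 agree on P4; apply P4→P5 and equate their P5 entries.
Rows 1 and 2 agree on P2; apply P2→P1 and equate their P1 entries.
Rows 1 and 4 agree on P2; apply P2→P1 and equate their P1 entries.
Rows 1 and 2 agree on P1, P2; apply P1, P2→P4, P5 and equate their P4, P5 entries.
Rows 1 and 4 agree on P1, P2; apply P1, P2→P4, P5 and equate their P4, P5 entries.
No row becomes fully distinguished — the join is lossy.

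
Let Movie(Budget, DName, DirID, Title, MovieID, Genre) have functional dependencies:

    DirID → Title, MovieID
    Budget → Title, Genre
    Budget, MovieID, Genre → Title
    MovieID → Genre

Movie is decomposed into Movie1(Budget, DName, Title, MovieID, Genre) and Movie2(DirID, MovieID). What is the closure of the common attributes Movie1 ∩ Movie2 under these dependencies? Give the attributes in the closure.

MovieID, Genre

Movie1 ∩ Movie2 = {MovieID}.
MovieID → Genre applies, adding Genre
Closure: {MovieID, Genre}.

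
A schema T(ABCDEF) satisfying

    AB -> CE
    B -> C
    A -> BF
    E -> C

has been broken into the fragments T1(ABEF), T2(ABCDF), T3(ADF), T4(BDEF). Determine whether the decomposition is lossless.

Yes

Chase test. Columns are ABCDEF; row i has aⱼ where attribute j ∈ Ti, else bᵢⱼ.
Initial tableau (one row per fragment):
  row 1: a1 a2 b13 b14 a5 a6
  row 2: a1 a2 a3 a4 b25 a6
  row 3: a1 b32 b33 a4 b35 a6
  row 4: b41 a2 b43 a4 a5 a6
Rows 1 and 2 agree on AB; apply AB→CE and equate their CE entries.
Rows 1 and 4 agree on B; apply B→C and equate their C entries.
Rows 1 and 3 agree on A; apply A→BF and equate their BF entries.
Rows 1 and 3 agree on AB; apply AB→CE and equate their CE entries.
Row 2 is now all distinguished symbols — the join is lossless.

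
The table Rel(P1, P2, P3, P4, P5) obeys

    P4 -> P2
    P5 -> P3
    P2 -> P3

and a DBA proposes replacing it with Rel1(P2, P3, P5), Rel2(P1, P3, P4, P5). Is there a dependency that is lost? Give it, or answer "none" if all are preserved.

P4 -> P2

Check P4 → P2: no single fragment contains all of {P2, P4}, and the restricted closure of {P4} across the fragments never reaches {P2}.
P5 → P3 is preserved.
P2 → P3 is preserved.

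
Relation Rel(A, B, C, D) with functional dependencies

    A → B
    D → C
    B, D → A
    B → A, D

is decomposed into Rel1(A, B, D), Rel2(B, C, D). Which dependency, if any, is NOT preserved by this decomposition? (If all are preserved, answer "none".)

A → B lies within Rel1.
D → C lies within Rel2.
B, D → A lies within Rel1.
B → A, D lies within Rel1.
Every dependency is enforceable on the fragments, so the decomposition is dependency-preserving.

none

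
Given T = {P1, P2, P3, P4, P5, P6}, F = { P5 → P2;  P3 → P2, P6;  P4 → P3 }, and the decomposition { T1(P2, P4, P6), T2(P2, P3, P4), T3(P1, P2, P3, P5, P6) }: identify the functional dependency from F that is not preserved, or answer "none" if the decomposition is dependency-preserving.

none

P5 → P2 lies within T3.
P3 → P2, P6 lies within T3.
P4 → P3 lies within T2.
Every dependency is enforceable on the fragments, so the decomposition is dependency-preserving.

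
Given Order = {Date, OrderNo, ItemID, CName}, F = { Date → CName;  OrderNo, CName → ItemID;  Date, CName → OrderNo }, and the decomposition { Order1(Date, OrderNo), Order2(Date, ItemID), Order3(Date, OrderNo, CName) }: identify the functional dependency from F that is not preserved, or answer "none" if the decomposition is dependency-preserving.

Check OrderNo, CName → ItemID: no single fragment contains all of {OrderNo, ItemID, CName}, and the restricted closure of {OrderNo, CName} across the fragments never reaches {ItemID}.
Date → CName is preserved.
Date, CName → OrderNo is preserved.

OrderNo, CName → ItemID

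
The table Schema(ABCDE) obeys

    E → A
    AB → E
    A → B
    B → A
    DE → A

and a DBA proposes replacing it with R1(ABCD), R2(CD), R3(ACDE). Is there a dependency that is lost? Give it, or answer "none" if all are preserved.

none

E → A lies within R3.
AB → E: restricted closure across fragments reaches E.
A → B lies within R1.
B → A lies within R1.
DE → A lies within R3.
Every dependency is enforceable on the fragments, so the decomposition is dependency-preserving.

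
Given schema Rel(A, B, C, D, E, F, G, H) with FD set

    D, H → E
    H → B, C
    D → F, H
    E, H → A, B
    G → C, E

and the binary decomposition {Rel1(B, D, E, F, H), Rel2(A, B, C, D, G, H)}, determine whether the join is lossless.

Common attributes: Rel1 ∩ Rel2 = {B, D, H}.
Closure of {B, D, H}: D, H → E applies, adding E; H → B, C applies, adding C; D → F, H applies, adding F; E, H → A, B applies, adding A. So (B, D, H)⁺ = {A, B, C, D, E, F, H}.
This closure contains every attribute of Rel1, so Rel1 ∩ Rel2 → Rel1. The join is lossless.

Yes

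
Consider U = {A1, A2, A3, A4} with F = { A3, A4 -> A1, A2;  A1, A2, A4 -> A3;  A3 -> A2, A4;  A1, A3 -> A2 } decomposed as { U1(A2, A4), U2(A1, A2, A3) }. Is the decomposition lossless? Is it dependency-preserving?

Lossless test: (A2)⁺ = {A2}, which is a superkey of neither fragment — lossy.
Dependency preservation: the restricted closure of {A1, A2, A4} across the fragments never reaches {A3}, so A1, A2, A4 → A3 cannot be enforced without a join — not preserved.

lossy and not dependency-preserving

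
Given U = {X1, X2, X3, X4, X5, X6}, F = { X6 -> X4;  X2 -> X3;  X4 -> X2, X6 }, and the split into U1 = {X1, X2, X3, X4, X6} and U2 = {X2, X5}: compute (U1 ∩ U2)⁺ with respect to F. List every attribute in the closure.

U1 ∩ U2 = {X2}.
X2 → X3 applies, adding X3
Closure: {X2, X3}.

X2, X3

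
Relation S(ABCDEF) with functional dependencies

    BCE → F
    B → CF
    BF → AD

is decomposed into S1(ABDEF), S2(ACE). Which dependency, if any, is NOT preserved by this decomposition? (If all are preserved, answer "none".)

Check B → CF: no single fragment contains all of {BCF}, and the restricted closure of {B} across the fragments never reaches {CF}.
BCE → F is preserved.
BF → AD is preserved.

B → CF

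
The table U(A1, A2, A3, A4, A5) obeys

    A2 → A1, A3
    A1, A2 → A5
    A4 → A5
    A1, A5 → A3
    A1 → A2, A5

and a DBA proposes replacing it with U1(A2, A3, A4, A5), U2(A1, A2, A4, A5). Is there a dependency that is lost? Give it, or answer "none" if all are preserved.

none

A2 → A1, A3: restricted closure across fragments reaches A1, A3.
A1, A2 → A5 lies within U2.
A4 → A5 lies within U1.
A1, A5 → A3: restricted closure across fragments reaches A3.
A1 → A2, A5 lies within U2.
Every dependency is enforceable on the fragments, so the decomposition is dependency-preserving.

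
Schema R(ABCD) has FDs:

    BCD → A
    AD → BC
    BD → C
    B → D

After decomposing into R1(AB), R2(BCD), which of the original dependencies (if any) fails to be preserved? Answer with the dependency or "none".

Check AD → BC: no single fragment contains all of {ABCD}, and the restricted closure of {AD} across the fragments never reaches {BC}.
BCD → A is preserved.
BD → C is preserved.
B → D is preserved.

AD → BC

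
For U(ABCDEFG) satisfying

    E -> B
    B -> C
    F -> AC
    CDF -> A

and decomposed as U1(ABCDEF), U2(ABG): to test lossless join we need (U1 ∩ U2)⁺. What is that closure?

U1 ∩ U2 = {AB}.
B → C applies, adding C
Closure: {ABC}.

ABC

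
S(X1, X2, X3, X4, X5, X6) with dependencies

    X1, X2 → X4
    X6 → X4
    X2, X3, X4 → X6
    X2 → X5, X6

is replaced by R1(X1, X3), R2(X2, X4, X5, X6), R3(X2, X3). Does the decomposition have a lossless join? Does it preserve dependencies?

lossy but dependency-preserving

Lossless test (chase): Rows 2 and 3 agree on X2; apply X2→X5, X6 and equate their X5, X6 entries. Rows 2 and 3 agree on X6; apply X6→X4 and equate their X4 entries. No row becomes fully distinguished — the join is lossy.
Dependency preservation: X1, X2 → X4; X2, X3, X4 → X6 are not contained in any single fragment, but the restricted closure of each left-hand side across the fragments still reaches the right-hand side; the remaining FDs each lie inside some fragment. All dependencies are preserved.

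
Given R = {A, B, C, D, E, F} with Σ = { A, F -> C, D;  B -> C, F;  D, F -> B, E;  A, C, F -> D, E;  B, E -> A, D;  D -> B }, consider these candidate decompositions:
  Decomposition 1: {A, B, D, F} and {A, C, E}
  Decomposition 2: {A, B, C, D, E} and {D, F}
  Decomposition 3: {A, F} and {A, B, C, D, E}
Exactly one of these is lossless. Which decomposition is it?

Decomposition 1: common = {A}, closure = {A} → lossy.
Decomposition 2: common = {D}, closure = {A, B, C, D, E, F} → lossless.
Decomposition 3: common = {A}, closure = {A} → lossy.

Decomposition 2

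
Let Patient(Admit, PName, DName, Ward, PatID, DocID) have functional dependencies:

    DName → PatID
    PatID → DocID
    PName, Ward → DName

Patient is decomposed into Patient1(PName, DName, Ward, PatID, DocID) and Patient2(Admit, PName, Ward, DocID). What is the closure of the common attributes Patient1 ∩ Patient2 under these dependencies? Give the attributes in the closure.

PName, DName, Ward, PatID, DocID

Patient1 ∩ Patient2 = {PName, Ward, DocID}.
PName, Ward → DName applies, adding DName
DName → PatID applies, adding PatID
Closure: {PName, DName, Ward, PatID, DocID}.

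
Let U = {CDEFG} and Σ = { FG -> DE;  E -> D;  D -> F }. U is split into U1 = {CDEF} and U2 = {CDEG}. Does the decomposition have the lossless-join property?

Common attributes: U1 ∩ U2 = {CDE}.
Closure of {CDE}: D → F applies, adding F. So (CDE)⁺ = {CDEF}.
This closure contains every attribute of U1, so U1 ∩ U2 → U1. The join is lossless.

Yes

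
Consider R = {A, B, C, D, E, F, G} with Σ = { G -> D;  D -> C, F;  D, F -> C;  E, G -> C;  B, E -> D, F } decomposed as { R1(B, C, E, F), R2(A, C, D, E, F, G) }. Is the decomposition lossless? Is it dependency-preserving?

lossy and not dependency-preserving

Lossless test: (C, E, F)⁺ = {C, E, F}, which is a superkey of neither fragment — lossy.
Dependency preservation: the restricted closure of {B, E} across the fragments never reaches {D, F}, so B, E → D, F cannot be enforced without a join — not preserved.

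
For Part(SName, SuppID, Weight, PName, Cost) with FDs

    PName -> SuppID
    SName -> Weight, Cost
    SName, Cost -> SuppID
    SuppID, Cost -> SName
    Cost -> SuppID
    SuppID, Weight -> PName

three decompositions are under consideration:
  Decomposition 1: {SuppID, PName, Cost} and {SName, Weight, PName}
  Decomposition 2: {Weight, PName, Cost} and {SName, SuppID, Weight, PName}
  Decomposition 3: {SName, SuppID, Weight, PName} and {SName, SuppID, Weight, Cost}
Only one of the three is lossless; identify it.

Decomposition 3

Decomposition 1: common = {PName}, closure = {SuppID, PName} → lossy.
Decomposition 2: common = {Weight, PName}, closure = {SuppID, Weight, PName} → lossy.
Decomposition 3: common = {SName, SuppID, Weight}, closure = {SName, SuppID, Weight, PName, Cost} → lossless.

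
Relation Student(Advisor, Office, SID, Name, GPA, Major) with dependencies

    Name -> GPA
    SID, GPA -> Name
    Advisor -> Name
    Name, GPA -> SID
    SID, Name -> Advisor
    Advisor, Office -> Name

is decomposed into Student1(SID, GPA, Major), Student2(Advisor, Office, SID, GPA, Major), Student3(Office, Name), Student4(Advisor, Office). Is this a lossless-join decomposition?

Chase test. Columns are Advisor, Office, SID, Name, GPA, Major; row i has aⱼ where attribute j ∈ Studenti, else bᵢⱼ.
Initial tableau (one row per fragment):
  row 1: b11 b12 a3 b14 a5 a6
  row 2: a1 a2 a3 b24 a5 a6
  row 3: b31 a2 b33 a4 b35 b36
  row 4: a1 a2 b43 b44 b45 b46
Rows 1 and 2 agree on SID, GPA; apply SID, GPA→Name and equate their Name entries.
Rows 2 and 4 agree on Advisor; apply Advisor→Name and equate their Name entries.
Rows 1 and 2 agree on SID, Name; apply SID, Name→Advisor and equate their Advisor entries.
Rows 1 and 4 agree on Name; apply Name→GPA and equate their GPA entries.
Rows 1 and 4 agree on Name, GPA; apply Name, GPA→SID and equate their SID entries.
No row becomes fully distinguished — the join is lossy.

No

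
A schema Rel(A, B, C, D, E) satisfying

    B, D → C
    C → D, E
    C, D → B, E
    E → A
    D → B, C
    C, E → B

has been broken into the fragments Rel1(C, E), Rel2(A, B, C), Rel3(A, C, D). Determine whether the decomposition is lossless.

Chase test. Columns are A, B, C, D, E; row i has aⱼ where attribute j ∈ Reli, else bᵢⱼ.
Initial tableau (one row per fragment):
  row 1: b11 b12 a3 b14 a5
  row 2: a1 a2 a3 b24 b25
  row 3: a1 b32 a3 a4 b35
Rows 1 and 2 agree on C; apply C→D, E and equate their D, E entries.
Rows 1 and 3 agree on C; apply C→D, E and equate their D, E entries.
Rows 1 and 2 agree on C, D; apply C, D→B, E and equate their B, E entries.
Rows 1 and 3 agree on C, D; apply C, D→B, E and equate their B, E entries.
Rows 1 and 2 agree on E; apply E→A and equate their A entries.
Row 1 is now all distinguished symbols — the join is lossless.

Yes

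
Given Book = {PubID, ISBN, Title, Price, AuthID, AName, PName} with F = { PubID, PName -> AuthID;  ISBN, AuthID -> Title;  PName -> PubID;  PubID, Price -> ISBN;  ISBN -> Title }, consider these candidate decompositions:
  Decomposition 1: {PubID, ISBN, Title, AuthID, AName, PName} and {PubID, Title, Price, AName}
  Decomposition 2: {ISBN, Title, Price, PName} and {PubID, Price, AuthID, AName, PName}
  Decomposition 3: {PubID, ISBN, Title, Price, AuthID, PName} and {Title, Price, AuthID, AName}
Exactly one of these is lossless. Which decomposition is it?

Decomposition 2

Decomposition 1: common = {PubID, Title, AName}, closure = {PubID, Title, AName} → lossy.
Decomposition 2: common = {Price, PName}, closure = {PubID, ISBN, Title, Price, AuthID, PName} → lossless.
Decomposition 3: common = {Title, Price, AuthID}, closure = {Title, Price, AuthID} → lossy.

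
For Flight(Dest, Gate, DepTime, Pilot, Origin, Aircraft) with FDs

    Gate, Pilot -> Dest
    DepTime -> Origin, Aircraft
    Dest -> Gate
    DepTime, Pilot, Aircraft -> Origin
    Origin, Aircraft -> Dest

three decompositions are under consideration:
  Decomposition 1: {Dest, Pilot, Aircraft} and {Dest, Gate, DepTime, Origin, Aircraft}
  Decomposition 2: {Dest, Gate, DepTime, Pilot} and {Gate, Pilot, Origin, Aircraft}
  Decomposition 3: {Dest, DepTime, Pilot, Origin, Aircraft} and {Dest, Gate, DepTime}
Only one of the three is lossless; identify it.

Decomposition 1: common = {Dest, Aircraft}, closure = {Dest, Gate, Aircraft} → lossy.
Decomposition 2: common = {Gate, Pilot}, closure = {Dest, Gate, Pilot} → lossy.
Decomposition 3: common = {Dest, DepTime}, closure = {Dest, Gate, DepTime, Origin, Aircraft} → lossless.

Decomposition 3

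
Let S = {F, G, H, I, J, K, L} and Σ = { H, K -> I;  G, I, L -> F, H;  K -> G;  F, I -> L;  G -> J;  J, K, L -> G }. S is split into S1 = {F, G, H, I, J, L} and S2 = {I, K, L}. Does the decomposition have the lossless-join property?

No

Common attributes: S1 ∩ S2 = {I, L}.
No dependency enlarges {I, L}, so (I, L)⁺ = {I, L}.
The closure contains neither all of S1 = {F, G, H, I, J, L} nor all of S2 = {I, K, L}, so the common attributes are not a superkey of either fragment. The join is lossy.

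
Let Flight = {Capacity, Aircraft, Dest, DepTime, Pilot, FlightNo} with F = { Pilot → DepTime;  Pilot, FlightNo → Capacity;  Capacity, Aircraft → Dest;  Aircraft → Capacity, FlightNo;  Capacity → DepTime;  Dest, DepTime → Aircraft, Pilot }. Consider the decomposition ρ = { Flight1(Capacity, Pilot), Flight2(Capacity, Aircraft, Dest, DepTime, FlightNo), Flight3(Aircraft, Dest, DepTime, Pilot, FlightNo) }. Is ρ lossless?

Yes

Chase test. Columns are Capacity, Aircraft, Dest, DepTime, Pilot, FlightNo; row i has aⱼ where attribute j ∈ Flighti, else bᵢⱼ.
Initial tableau (one row per fragment):
  row 1: a1 b12 b13 b14 a5 b16
  row 2: a1 a2 a3 a4 b25 a6
  row 3: b31 a2 a3 a4 a5 a6
Rows 1 and 3 agree on Pilot; apply Pilot→DepTime and equate their DepTime entries.
Rows 2 and 3 agree on Aircraft; apply Aircraft→Capacity, FlightNo and equate their Capacity, FlightNo entries.
Rows 2 and 3 agree on Dest, DepTime; apply Dest, DepTime→Aircraft, Pilot and equate their Aircraft, Pilot entries.
Row 2 is now all distinguished symbols — the join is lossless.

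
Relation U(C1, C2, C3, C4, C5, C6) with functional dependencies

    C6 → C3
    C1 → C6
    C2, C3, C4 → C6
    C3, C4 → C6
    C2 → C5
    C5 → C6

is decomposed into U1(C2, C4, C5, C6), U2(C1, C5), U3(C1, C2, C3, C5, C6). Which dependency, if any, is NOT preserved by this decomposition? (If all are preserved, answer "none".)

C3, C4 → C6

Check C3, C4 → C6: no single fragment contains all of {C3, C4, C6}, and the restricted closure of {C3, C4} across the fragments never reaches {C6}.
C6 → C3 is preserved.
C1 → C6 is preserved.
C2, C3, C4 → C6 is preserved.
C2 → C5 is preserved.
C5 → C6 is preserved.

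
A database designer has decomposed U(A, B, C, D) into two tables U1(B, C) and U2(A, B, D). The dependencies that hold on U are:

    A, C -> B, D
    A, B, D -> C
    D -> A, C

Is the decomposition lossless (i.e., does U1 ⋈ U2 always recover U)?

No

Common attributes: U1 ∩ U2 = {B}.
No dependency enlarges {B}, so (B)⁺ = {B}.
The closure contains neither all of U1 = {B, C} nor all of U2 = {A, B, D}, so the common attributes are not a superkey of either fragment. The join is lossy.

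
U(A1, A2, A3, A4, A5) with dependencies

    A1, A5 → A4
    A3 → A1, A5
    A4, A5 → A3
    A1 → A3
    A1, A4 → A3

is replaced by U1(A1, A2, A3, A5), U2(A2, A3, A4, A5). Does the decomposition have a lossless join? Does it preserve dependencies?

lossless and dependency-preserving

Lossless test: (A2, A3, A5)⁺ = {A1, A2, A3, A4, A5}, which contains all of one fragment — lossless.
Dependency preservation: A1, A5 → A4; A1, A4 → A3 are not contained in any single fragment, but the restricted closure of each left-hand side across the fragments still reaches the right-hand side; the remaining FDs each lie inside some fragment. All dependencies are preserved.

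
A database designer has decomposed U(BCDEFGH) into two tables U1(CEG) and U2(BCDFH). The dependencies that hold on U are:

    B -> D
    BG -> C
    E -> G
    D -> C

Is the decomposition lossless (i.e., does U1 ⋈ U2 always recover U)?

Common attributes: U1 ∩ U2 = {C}.
No dependency enlarges {C}, so (C)⁺ = {C}.
The closure contains neither all of U1 = {CEG} nor all of U2 = {BCDFH}, so the common attributes are not a superkey of either fragment. The join is lossy.

No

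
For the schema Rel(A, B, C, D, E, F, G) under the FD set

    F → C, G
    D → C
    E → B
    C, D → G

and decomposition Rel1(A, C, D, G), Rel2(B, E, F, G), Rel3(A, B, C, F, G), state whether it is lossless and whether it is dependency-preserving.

lossy but dependency-preserving

Lossless test (chase): Rows 2 and 3 agree on F; apply F→C, G and equate their C, G entries. No row becomes fully distinguished — the join is lossy.
Dependency preservation: every FD's attributes lie within a single fragment, so each can be enforced locally — preserved.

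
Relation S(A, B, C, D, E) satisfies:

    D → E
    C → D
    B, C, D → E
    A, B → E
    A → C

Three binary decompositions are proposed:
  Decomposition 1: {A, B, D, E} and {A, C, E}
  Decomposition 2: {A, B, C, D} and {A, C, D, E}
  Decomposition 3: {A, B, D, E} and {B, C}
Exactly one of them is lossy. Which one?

Decomposition 1: common = {A, E}, closure = {A, C, D, E} → lossless.
Decomposition 2: common = {A, C, D}, closure = {A, C, D, E} → lossless.
Decomposition 3: common = {B}, closure = {B} → lossy.

Decomposition 3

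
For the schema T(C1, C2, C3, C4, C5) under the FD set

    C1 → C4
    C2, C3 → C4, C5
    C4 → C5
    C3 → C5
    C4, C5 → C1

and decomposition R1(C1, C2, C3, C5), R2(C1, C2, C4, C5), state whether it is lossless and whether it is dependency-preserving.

Lossless test: (C1, C2, C5)⁺ = {C1, C2, C4, C5}, which contains all of one fragment — lossless.
Dependency preservation: C2, C3 → C4, C5 is not contained in any single fragment, but the restricted closure of its left-hand side across the fragments still reaches the right-hand side; the remaining FDs each lie inside some fragment. All dependencies are preserved.

lossless and dependency-preserving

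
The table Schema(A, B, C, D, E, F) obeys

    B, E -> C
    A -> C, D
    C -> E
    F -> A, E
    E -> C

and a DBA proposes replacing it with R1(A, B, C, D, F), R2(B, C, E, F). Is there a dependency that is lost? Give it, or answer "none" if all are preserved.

B, E → C lies within R2.
A → C, D lies within R1.
C → E lies within R2.
F → A, E: restricted closure across fragments reaches A, E.
E → C lies within R2.
Every dependency is enforceable on the fragments, so the decomposition is dependency-preserving.

none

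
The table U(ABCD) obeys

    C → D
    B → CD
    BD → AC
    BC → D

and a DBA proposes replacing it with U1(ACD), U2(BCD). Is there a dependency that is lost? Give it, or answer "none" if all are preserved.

Check BD → AC: no single fragment contains all of {ABCD}, and the restricted closure of {BD} across the fragments never reaches {AC}.
C → D is preserved.
B → CD is preserved.
BC → D is preserved.

BD → AC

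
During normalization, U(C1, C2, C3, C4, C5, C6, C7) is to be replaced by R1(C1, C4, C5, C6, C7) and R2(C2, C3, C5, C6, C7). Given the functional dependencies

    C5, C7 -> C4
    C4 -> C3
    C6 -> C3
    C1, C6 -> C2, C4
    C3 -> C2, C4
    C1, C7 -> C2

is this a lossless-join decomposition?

Yes

Common attributes: R1 ∩ R2 = {C5, C6, C7}.
Closure of {C5, C6, C7}: C5, C7 → C4 applies, adding C4; C4 → C3 applies, adding C3; C3 → C2, C4 applies, adding C2. So (C5, C6, C7)⁺ = {C2, C3, C4, C5, C6, C7}.
This closure contains every attribute of R2, so R1 ∩ R2 → R2. The join is lossless.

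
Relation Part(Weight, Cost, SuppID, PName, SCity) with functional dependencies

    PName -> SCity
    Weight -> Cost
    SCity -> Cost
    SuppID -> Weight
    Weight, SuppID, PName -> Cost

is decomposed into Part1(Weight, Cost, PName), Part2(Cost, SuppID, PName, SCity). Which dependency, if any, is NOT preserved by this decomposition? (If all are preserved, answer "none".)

SuppID -> Weight

Check SuppID → Weight: no single fragment contains all of {Weight, SuppID}, and the restricted closure of {SuppID} across the fragments never reaches {Weight}.
PName → SCity is preserved.
Weight → Cost is preserved.
SCity → Cost is preserved.
Weight, SuppID, PName → Cost is preserved.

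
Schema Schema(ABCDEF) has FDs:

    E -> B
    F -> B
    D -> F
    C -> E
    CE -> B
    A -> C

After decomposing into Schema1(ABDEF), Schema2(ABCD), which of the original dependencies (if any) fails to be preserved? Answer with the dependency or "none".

C -> E

Check C → E: no single fragment contains all of {CE}, and the restricted closure of {C} across the fragments never reaches {E}.
E → B is preserved.
F → B is preserved.
D → F is preserved.
CE → B is preserved.
A → C is preserved.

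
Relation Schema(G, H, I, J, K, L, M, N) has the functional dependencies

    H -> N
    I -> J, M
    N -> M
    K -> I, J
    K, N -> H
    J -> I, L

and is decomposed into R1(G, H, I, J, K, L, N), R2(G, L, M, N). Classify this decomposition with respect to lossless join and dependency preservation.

lossless but not dependency-preserving

Lossless test: (G, L, N)⁺ = {G, L, M, N}, which contains all of one fragment — lossless.
Dependency preservation: the restricted closure of {I} across the fragments never reaches {J, M}, so I → J, M cannot be enforced without a join — not preserved.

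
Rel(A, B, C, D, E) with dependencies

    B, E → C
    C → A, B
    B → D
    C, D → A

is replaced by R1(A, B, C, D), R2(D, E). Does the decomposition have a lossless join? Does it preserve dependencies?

Lossless test: (D)⁺ = {D}, which is a superkey of neither fragment — lossy.
Dependency preservation: the restricted closure of {B, E} across the fragments never reaches {C}, so B, E → C cannot be enforced without a join — not preserved.

lossy and not dependency-preserving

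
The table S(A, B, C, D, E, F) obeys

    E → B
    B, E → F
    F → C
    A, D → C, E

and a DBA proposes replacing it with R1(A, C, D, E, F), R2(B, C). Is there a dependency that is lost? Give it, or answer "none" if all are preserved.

Check E → B: no single fragment contains all of {B, E}, and the restricted closure of {E} across the fragments never reaches {B}.
B, E → F is preserved.
F → C is preserved.
A, D → C, E is preserved.

E → B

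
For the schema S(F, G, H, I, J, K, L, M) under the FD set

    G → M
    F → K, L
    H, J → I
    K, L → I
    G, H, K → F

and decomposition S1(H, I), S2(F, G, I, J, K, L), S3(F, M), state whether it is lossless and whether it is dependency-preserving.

Lossless test (chase): Rows 2 and 3 agree on F; apply F→K, L and equate their K, L entries. Rows 2 and 3 agree on K, L; apply K, L→I and equate their I entries. No row becomes fully distinguished — the join is lossy.
Dependency preservation: the restricted closure of {G} across the fragments never reaches {M}, so G → M cannot be enforced without a join — not preserved.

lossy and not dependency-preserving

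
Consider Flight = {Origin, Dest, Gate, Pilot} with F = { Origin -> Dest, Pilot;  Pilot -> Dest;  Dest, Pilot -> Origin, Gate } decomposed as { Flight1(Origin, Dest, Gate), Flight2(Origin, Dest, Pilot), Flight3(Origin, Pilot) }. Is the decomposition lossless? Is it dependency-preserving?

Lossless test (chase): Rows 1 and 2 agree on Origin; apply Origin→Dest, Pilot and equate their Dest, Pilot entries. Rows 1 and 3 agree on Origin; apply Origin→Dest, Pilot and equate their Dest, Pilot entries. Rows 1 and 2 agree on Dest, Pilot; apply Dest, Pilot→Origin, Gate and equate their Origin, Gate entries. Rows 1 and 3 agree on Dest, Pilot; apply Dest, Pilot→Origin, Gate and equate their Origin, Gate entries. Row 1 is now all distinguished symbols — the join is lossless.
Dependency preservation: Dest, Pilot → Origin, Gate is not contained in any single fragment, but the restricted closure of its left-hand side across the fragments still reaches the right-hand side; the remaining FDs each lie inside some fragment. All dependencies are preserved.

lossless and dependency-preserving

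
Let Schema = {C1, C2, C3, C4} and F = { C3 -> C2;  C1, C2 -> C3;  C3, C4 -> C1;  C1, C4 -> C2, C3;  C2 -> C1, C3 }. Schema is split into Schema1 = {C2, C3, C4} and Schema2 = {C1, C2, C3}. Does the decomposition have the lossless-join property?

Yes

Common attributes: Schema1 ∩ Schema2 = {C2, C3}.
Closure of {C2, C3}: C2 → C1, C3 applies, adding C1. So (C2, C3)⁺ = {C1, C2, C3}.
This closure contains every attribute of Schema2, so Schema1 ∩ Schema2 → Schema2. The join is lossless.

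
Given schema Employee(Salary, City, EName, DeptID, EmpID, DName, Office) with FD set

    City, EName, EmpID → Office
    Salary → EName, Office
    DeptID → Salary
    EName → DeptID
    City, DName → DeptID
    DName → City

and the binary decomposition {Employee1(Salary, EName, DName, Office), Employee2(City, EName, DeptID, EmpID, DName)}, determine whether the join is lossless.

Common attributes: Employee1 ∩ Employee2 = {EName, DName}.
Closure of {EName, DName}: EName → DeptID applies, adding DeptID; DName → City applies, adding City; DeptID → Salary applies, adding Salary; Salary → EName, Office applies, adding Office. So (EName, DName)⁺ = {Salary, City, EName, DeptID, DName, Office}.
This closure contains every attribute of Employee1, so Employee1 ∩ Employee2 → Employee1. The join is lossless.

Yes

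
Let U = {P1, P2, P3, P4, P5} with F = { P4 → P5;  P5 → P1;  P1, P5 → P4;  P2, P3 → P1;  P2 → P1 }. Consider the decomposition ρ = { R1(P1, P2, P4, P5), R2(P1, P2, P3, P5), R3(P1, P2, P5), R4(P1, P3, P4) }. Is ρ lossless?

Yes

Chase test. Columns are P1, P2, P3, P4, P5; row i has aⱼ where attribute j ∈ Ri, else bᵢⱼ.
Initial tableau (one row per fragment):
  row 1: a1 a2 b13 a4 a5
  row 2: a1 a2 a3 b24 a5
  row 3: a1 a2 b33 b34 a5
  row 4: a1 b42 a3 a4 b45
Rows 1 and 4 agree on P4; apply P4→P5 and equate their P5 entries.
Rows 1 and 2 agree on P1, P5; apply P1, P5→P4 and equate their P4 entries.
Rows 1 and 3 agree on P1, P5; apply P1, P5→P4 and equate their P4 entries.
Row 2 is now all distinguished symbols — the join is lossless.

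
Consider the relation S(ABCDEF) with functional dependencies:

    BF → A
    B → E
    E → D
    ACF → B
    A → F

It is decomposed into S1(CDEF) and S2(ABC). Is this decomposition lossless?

No

Common attributes: S1 ∩ S2 = {C}.
No dependency enlarges {C}, so (C)⁺ = {C}.
The closure contains neither all of S1 = {CDEF} nor all of S2 = {ABC}, so the common attributes are not a superkey of either fragment. The join is lossy.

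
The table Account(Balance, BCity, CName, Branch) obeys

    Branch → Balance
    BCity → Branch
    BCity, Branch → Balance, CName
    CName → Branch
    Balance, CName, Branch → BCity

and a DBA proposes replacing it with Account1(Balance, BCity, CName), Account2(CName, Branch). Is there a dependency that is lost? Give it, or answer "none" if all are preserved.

Check Branch → Balance: no single fragment contains all of {Balance, Branch}, and the restricted closure of {Branch} across the fragments never reaches {Balance}.
BCity → Branch is preserved.
BCity, Branch → Balance, CName is preserved.
CName → Branch is preserved.
Balance, CName, Branch → BCity is preserved.

Branch → Balance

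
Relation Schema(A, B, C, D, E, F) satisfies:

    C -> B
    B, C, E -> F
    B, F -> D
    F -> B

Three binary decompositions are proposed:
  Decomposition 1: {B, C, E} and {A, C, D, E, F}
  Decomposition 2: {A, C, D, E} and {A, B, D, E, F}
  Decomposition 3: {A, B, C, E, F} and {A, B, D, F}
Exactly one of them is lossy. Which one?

Decomposition 1: common = {C, E}, closure = {B, C, D, E, F} → lossless.
Decomposition 2: common = {A, D, E}, closure = {A, D, E} → lossy.
Decomposition 3: common = {A, B, F}, closure = {A, B, D, F} → lossless.

Decomposition 2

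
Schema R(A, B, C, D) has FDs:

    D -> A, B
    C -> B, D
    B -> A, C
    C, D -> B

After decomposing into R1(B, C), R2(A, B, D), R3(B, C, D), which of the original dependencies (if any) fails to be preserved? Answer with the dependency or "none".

none

D → A, B lies within R2.
C → B, D lies within R3.
B → A, C: restricted closure across fragments reaches A, C.
C, D → B lies within R3.
Every dependency is enforceable on the fragments, so the decomposition is dependency-preserving.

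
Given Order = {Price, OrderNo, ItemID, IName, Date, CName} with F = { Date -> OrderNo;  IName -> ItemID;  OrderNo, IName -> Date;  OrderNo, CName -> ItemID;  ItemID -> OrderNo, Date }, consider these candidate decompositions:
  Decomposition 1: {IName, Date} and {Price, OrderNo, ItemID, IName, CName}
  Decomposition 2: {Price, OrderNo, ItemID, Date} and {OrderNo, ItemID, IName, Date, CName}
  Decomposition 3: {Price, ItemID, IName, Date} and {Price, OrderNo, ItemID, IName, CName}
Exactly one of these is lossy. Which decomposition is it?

Decomposition 2

Decomposition 1: common = {IName}, closure = {OrderNo, ItemID, IName, Date} → lossless.
Decomposition 2: common = {OrderNo, ItemID, Date}, closure = {OrderNo, ItemID, Date} → lossy.
Decomposition 3: common = {Price, ItemID, IName}, closure = {Price, OrderNo, ItemID, IName, Date} → lossless.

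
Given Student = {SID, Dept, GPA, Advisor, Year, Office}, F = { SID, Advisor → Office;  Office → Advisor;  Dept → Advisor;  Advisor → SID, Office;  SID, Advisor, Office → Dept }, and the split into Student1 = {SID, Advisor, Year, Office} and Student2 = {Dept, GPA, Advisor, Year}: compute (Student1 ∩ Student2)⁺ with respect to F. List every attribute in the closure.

Student1 ∩ Student2 = {Advisor, Year}.
Advisor → SID, Office applies, adding SID, Office
SID, Advisor, Office → Dept applies, adding Dept
Closure: {SID, Dept, Advisor, Year, Office}.

SID, Dept, Advisor, Year, Office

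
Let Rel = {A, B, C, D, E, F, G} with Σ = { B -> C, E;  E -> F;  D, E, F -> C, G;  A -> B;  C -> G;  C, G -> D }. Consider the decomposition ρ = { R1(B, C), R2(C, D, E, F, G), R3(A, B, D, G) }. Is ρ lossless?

Chase test. Columns are A, B, C, D, E, F, G; row i has aⱼ where attribute j ∈ Ri, else bᵢⱼ.
Initial tableau (one row per fragment):
  row 1: b11 a2 a3 b14 b15 b16 b17
  row 2: b21 b22 a3 a4 a5 a6 a7
  row 3: a1 a2 b33 a4 b35 b36 a7
Rows 1 and 3 agree on B; apply B→C, E and equate their C, E entries.
Rows 1 and 3 agree on E; apply E→F and equate their F entries.
Rows 1 and 2 agree on C; apply C→G and equate their G entries.
Rows 1 and 2 agree on C, G; apply C, G→D and equate their D entries.
No row becomes fully distinguished — the join is lossy.

No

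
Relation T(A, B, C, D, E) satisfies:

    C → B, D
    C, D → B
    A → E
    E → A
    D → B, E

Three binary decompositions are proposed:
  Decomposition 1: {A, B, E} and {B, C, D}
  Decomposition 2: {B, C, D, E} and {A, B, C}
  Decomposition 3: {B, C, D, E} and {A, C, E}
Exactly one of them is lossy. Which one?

Decomposition 1

Decomposition 1: common = {B}, closure = {B} → lossy.
Decomposition 2: common = {B, C}, closure = {A, B, C, D, E} → lossless.
Decomposition 3: common = {C, E}, closure = {A, B, C, D, E} → lossless.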